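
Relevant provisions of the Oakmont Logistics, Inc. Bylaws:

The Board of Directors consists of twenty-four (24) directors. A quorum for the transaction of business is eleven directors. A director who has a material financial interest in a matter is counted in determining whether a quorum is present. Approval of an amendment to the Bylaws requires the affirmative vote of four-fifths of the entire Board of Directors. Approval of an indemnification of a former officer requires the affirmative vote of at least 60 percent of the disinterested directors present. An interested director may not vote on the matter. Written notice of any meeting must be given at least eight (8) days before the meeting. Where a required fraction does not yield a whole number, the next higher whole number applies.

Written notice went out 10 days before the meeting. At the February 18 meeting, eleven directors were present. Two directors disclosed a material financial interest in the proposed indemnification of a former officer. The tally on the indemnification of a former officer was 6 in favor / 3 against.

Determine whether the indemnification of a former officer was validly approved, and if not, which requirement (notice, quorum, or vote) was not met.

Notice: 10 days given; 8 required (10 ≥ 8). Satisfied.
Quorum: 11 present (interested directors count toward quorum); quorum is 11. Satisfied.
Vote: the indemnification of a former officer requires three-fifths of the disinterested directors present (11 − 2 = 9). 3/5 of 9 = 5.40, rounded up to 6, so 6 affirmative votes are needed; 6 voted in favor. Satisfied.

Valid — all requirements satisfied.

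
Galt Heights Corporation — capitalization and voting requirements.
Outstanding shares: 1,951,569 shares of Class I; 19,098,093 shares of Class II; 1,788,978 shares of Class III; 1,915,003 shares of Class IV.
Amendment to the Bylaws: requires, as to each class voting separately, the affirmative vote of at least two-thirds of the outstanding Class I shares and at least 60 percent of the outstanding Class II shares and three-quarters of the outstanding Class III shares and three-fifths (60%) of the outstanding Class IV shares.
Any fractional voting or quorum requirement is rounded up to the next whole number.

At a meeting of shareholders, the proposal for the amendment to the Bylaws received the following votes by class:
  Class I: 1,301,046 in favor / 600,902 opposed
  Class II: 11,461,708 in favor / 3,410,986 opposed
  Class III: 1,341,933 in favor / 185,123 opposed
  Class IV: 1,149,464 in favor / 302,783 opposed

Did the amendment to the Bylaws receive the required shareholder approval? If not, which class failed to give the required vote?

Approved — every class gave the required vote.

Class I: 2/3 of 1951569 = 1301046; 1,301,046 required, 1,301,046 in favor — approved.
Class II: 3/5 of 19098093 = 11458855.80, rounded up to 11458856; 11,458,856 required, 11,461,708 in favor — approved.
Class III: 3/4 of 1788978 = 1341733.50, rounded up to 1341734; 1,341,734 required, 1,341,933 in favor — approved.
Class IV: 3/5 of 1915003 = 1149001.80, rounded up to 1149002; 1,149,002 required, 1,149,464 in favor — approved.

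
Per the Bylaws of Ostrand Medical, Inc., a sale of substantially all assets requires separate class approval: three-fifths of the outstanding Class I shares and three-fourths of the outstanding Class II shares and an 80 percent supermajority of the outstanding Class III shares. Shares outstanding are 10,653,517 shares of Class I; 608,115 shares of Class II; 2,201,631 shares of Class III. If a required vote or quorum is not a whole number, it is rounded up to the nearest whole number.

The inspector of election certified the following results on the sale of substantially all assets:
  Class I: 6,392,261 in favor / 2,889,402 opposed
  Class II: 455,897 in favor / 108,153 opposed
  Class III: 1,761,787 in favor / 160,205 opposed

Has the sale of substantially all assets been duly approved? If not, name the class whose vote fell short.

Class I: 3/5 of 10653517 = 6392110.20, rounded up to 6392111; 6,392,111 required, 6,392,261 in favor — approved.
Class II: 3/4 of 608115 = 456086.25, rounded up to 456087; 456,087 required, 455,897 in favor — not approved.
Class III: 4/5 of 2201631 = 1761304.80, rounded up to 1761305; 1,761,305 required, 1,761,787 in favor — approved.

Not approved — the Class II shares did not give the required vote.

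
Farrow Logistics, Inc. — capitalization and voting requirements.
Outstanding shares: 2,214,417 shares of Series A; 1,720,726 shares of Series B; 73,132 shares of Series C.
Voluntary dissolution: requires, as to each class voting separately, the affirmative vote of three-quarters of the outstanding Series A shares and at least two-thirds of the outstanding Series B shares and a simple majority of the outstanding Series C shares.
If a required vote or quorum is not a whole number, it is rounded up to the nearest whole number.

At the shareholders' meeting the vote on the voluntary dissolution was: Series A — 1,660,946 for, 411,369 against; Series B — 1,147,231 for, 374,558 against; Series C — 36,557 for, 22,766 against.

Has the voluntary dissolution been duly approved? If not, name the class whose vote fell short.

Not approved — the Series C shares did not give the required vote.

Series A: 3/4 of 2214417 = 1660812.75, rounded up to 1660813; 1,660,813 required, 1,660,946 in favor — approved.
Series B: 2/3 of 1720726 = 1147150.67, rounded up to 1147151; 1,147,151 required, 1,147,231 in favor — approved.
Series C: a majority of 73132 is 36567; 36,567 required, 36,557 in favor — not approved.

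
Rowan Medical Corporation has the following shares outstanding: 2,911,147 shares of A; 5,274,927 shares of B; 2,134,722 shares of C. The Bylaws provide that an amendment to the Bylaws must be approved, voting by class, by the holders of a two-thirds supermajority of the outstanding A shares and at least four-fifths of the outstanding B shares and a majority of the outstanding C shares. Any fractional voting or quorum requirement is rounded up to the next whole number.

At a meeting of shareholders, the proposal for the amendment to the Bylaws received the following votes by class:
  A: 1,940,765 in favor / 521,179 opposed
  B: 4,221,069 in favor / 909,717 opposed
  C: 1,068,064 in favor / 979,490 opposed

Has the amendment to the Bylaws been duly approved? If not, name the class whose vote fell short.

A: 2/3 of 2911147 = 1940764.67, rounded up to 1940765; 1,940,765 required, 1,940,765 in favor — approved.
B: 4/5 of 5274927 = 4219941.60, rounded up to 4219942; 4,219,942 required, 4,221,069 in favor — approved.
C: a majority of 2134722 is 1067362; 1,067,362 required, 1,068,064 in favor — approved.

Approved — every class gave the required vote.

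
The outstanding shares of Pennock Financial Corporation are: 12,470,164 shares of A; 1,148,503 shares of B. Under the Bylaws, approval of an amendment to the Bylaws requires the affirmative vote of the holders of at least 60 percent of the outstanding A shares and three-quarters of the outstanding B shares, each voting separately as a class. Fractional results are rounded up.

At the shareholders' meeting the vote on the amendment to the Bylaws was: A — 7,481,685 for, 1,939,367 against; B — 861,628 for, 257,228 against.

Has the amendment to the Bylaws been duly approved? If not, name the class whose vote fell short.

Not approved — the A shares did not give the required vote.

A: 3/5 of 12470164 = 7482098.40, rounded up to 7482099; 7,482,099 required, 7,481,685 in favor — not approved.
B: 3/4 of 1148503 = 861377.25, rounded up to 861378; 861,378 required, 861,628 in favor — approved.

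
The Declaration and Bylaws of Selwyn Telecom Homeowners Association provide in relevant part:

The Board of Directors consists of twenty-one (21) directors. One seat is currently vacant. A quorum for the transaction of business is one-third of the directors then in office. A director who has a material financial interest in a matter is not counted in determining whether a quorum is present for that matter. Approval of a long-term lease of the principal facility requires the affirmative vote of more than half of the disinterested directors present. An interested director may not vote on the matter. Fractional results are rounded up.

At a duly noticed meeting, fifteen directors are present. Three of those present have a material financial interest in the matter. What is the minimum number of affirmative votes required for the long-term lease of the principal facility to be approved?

The long-term lease of the principal facility requires a majority of the disinterested directors present (15 − 3 = 12).
A majority of 12 is 7.

7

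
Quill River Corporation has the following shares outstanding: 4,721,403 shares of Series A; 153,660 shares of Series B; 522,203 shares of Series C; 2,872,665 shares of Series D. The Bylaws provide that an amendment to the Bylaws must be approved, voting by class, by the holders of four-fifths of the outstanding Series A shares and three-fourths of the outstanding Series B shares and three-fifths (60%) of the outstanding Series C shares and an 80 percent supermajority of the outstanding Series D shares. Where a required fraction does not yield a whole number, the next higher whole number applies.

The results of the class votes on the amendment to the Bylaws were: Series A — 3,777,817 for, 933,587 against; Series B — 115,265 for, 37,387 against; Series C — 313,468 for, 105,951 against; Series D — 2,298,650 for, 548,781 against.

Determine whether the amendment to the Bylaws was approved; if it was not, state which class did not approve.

Approved — every class gave the required vote.

Series A: 4/5 of 4721403 = 3777122.40, rounded up to 3777123; 3,777,123 required, 3,777,817 in favor — approved.
Series B: 3/4 of 153660 = 115245; 115,245 required, 115,265 in favor — approved.
Series C: 3/5 of 522203 = 313321.80, rounded up to 313322; 313,322 required, 313,468 in favor — approved.
Series D: 4/5 of 2872665 = 2298132; 2,298,132 required, 2,298,650 in favor — approved.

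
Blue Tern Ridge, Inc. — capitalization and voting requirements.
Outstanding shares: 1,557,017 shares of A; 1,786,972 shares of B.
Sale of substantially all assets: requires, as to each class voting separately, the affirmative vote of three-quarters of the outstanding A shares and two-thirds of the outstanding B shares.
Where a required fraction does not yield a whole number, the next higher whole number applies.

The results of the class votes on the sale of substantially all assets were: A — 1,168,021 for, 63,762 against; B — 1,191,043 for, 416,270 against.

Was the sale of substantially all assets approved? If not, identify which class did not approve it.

A: 3/4 of 1557017 = 1167762.75, rounded up to 1167763; 1,167,763 required, 1,168,021 in favor — approved.
B: 2/3 of 1786972 = 1191314.67, rounded up to 1191315; 1,191,315 required, 1,191,043 in favor — not approved.

Not approved — the B shares did not give the required vote.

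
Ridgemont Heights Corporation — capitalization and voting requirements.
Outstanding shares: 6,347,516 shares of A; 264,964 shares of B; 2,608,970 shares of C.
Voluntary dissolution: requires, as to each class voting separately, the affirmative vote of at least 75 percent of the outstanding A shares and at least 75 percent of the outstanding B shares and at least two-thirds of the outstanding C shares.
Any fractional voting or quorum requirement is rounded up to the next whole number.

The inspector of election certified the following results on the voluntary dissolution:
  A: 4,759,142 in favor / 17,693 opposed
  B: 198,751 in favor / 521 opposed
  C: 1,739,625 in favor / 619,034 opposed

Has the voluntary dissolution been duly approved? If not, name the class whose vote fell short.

Not approved — the A shares did not give the required vote.

A: 3/4 of 6347516 = 4760637; 4,760,637 required, 4,759,142 in favor — not approved.
B: 3/4 of 264964 = 198723; 198,723 required, 198,751 in favor — approved.
C: 2/3 of 2608970 = 1739313.33, rounded up to 1739314; 1,739,314 required, 1,739,625 in favor — approved.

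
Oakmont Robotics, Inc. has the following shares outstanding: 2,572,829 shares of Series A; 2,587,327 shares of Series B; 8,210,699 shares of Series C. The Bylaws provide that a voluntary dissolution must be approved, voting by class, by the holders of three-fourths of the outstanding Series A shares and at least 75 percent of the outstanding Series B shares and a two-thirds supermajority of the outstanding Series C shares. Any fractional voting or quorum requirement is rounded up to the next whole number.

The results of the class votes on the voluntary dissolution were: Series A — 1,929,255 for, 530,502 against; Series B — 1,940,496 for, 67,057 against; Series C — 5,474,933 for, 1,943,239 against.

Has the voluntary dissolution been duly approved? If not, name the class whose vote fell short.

Not approved — the Series A shares did not give the required vote.

Series A: 3/4 of 2572829 = 1929621.75, rounded up to 1929622; 1,929,622 required, 1,929,255 in favor — not approved.
Series B: 3/4 of 2587327 = 1940495.25, rounded up to 1940496; 1,940,496 required, 1,940,496 in favor — approved.
Series C: 2/3 of 8210699 = 5473799.33, rounded up to 5473800; 5,473,800 required, 5,474,933 in favor — approved.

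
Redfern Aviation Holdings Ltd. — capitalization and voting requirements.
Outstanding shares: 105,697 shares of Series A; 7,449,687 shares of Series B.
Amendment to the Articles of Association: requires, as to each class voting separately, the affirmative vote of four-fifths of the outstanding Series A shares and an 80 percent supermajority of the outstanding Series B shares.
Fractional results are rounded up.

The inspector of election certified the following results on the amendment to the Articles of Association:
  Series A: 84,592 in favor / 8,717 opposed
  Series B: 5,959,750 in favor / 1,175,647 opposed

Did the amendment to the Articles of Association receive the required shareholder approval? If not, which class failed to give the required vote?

Approved — every class gave the required vote.

Series A: 4/5 of 105697 = 84557.60, rounded up to 84558; 84,558 required, 84,592 in favor — approved.
Series B: 4/5 of 7449687 = 5959749.60, rounded up to 5959750; 5,959,750 required, 5,959,750 in favor — approved.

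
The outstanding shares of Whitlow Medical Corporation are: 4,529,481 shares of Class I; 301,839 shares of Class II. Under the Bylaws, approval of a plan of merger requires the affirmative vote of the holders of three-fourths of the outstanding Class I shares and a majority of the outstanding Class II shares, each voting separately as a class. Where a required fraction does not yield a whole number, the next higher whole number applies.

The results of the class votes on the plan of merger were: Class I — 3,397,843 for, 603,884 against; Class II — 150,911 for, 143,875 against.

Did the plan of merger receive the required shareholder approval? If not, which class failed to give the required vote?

Class I: 3/4 of 4529481 = 3397110.75, rounded up to 3397111; 3,397,111 required, 3,397,843 in favor — approved.
Class II: a majority of 301839 is 150920; 150,920 required, 150,911 in favor — not approved.

Not approved — the Class II shares did not give the required vote.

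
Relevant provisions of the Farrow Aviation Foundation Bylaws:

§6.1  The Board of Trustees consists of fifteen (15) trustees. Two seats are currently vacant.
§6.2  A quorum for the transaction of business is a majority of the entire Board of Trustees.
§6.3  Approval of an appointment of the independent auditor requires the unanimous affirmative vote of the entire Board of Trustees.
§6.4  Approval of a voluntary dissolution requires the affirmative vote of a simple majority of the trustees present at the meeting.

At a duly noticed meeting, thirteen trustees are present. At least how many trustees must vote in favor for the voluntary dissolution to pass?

7

The voluntary dissolution requires a majority of the trustees present (13).
A majority of 13 is 7.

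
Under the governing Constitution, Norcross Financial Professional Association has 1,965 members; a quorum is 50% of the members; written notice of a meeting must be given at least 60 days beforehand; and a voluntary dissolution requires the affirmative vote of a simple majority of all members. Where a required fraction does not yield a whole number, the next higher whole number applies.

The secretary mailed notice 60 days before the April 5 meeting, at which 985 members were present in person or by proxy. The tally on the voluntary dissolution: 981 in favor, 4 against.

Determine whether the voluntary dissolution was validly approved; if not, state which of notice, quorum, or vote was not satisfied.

Notice: 60 days given; 60 required. Satisfied.
Quorum: 50% of 1,965 = 982.50, rounded up to 983; 985 present. Satisfied.
Vote: requires a majority of all members (1,965); a majority of 1965 is 983, so 983 needed; 981 in favor. Not satisfied.

Invalid — vote requirement not satisfied.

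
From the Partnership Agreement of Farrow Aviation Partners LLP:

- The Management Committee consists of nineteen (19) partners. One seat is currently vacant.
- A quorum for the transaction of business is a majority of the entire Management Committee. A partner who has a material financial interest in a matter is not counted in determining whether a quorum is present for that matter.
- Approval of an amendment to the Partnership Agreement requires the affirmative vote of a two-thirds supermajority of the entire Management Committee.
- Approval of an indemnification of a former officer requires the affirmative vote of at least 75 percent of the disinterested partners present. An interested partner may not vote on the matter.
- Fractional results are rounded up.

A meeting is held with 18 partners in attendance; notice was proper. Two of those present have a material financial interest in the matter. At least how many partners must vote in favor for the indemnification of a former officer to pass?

The indemnification of a former officer requires three-fourths of the disinterested partners present (18 − 2 = 16).
3/4 of 16 = 12.

12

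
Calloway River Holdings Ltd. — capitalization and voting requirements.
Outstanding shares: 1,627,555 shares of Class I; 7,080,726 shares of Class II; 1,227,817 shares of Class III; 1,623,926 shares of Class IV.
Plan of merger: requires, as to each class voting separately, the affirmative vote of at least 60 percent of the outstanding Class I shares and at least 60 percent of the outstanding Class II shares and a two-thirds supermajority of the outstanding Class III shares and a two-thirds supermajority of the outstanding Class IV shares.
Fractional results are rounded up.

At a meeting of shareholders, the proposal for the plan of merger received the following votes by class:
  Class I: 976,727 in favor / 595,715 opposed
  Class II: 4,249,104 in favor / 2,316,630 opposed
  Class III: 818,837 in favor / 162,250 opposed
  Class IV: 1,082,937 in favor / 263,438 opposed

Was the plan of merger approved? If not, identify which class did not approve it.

Approved — every class gave the required vote.

Class I: 3/5 of 1627555 = 976533; 976,533 required, 976,727 in favor — approved.
Class II: 3/5 of 7080726 = 4248435.60, rounded up to 4248436; 4,248,436 required, 4,249,104 in favor — approved.
Class III: 2/3 of 1227817 = 818544.67, rounded up to 818545; 818,545 required, 818,837 in favor — approved.
Class IV: 2/3 of 1623926 = 1082617.33, rounded up to 1082618; 1,082,618 required, 1,082,937 in favor — approved.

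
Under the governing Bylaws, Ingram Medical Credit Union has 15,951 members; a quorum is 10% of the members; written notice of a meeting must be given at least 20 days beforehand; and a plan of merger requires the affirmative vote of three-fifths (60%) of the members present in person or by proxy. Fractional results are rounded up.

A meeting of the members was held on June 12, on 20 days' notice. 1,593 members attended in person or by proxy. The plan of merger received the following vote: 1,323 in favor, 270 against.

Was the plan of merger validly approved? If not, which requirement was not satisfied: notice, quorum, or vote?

Notice: 20 days given; 20 required. Satisfied.
Quorum: 10% of 15,951 = 1,595.10, rounded up to 1,596; 1,593 present. Not satisfied.
Vote: requires three-fifths of those present (1,593); 3/5 of 1593 = 955.80, rounded up to 956, so 956 needed; 1,323 in favor. Satisfied.

Invalid — quorum requirement not satisfied.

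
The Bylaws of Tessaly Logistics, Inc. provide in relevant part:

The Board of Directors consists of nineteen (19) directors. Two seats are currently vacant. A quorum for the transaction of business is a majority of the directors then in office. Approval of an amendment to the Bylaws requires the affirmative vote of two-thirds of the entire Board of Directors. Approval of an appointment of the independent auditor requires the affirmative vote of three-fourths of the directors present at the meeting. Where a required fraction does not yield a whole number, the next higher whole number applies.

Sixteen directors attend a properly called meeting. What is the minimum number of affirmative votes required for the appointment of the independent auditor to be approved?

The appointment of the independent auditor requires three-fourths of the directors present (16).
3/4 of 16 = 12.

12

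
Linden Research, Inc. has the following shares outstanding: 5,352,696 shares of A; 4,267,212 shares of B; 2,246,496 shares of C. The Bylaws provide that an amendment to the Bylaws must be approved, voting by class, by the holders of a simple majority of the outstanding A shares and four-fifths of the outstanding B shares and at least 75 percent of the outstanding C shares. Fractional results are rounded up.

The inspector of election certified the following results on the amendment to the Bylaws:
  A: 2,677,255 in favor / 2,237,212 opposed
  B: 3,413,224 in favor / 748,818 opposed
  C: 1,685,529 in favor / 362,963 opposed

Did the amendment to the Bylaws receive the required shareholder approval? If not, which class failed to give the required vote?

A: a majority of 5352696 is 2676349; 2,676,349 required, 2,677,255 in favor — approved.
B: 4/5 of 4267212 = 3413769.60, rounded up to 3413770; 3,413,770 required, 3,413,224 in favor — not approved.
C: 3/4 of 2246496 = 1684872; 1,684,872 required, 1,685,529 in favor — approved.

Not approved — the B shares did not give the required vote.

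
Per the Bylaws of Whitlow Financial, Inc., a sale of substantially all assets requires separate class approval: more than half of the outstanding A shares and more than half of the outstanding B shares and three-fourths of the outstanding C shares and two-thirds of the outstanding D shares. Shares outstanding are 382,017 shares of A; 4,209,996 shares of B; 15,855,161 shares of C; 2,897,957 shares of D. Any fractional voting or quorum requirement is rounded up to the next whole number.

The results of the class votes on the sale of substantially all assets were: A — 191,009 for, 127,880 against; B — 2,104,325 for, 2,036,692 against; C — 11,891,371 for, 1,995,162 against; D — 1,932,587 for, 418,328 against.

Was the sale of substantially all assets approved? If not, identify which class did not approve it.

A: a majority of 382017 is 191009; 191,009 required, 191,009 in favor — approved.
B: a majority of 4209996 is 2104999; 2,104,999 required, 2,104,325 in favor — not approved.
C: 3/4 of 15855161 = 11891370.75, rounded up to 11891371; 11,891,371 required, 11,891,371 in favor — approved.
D: 2/3 of 2897957 = 1931971.33, rounded up to 1931972; 1,931,972 required, 1,932,587 in favor — approved.

Not approved — the B shares did not give the required vote.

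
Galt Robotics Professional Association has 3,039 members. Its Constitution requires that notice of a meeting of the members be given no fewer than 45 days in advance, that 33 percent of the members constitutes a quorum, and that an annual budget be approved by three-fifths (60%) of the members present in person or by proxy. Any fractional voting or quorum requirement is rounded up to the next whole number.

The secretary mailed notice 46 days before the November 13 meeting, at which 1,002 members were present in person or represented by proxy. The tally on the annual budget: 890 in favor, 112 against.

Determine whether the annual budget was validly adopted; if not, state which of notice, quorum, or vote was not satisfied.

Invalid — quorum requirement not satisfied.

Notice: 46 days given; 45 required. Satisfied.
Quorum: 33% of 3,039 = 1,002.87, rounded up to 1,003; 1,002 present. Not satisfied.
Vote: requires three-fifths of those present (1,002); 3/5 of 1002 = 601.20, rounded up to 602, so 602 needed; 890 in favor. Satisfied.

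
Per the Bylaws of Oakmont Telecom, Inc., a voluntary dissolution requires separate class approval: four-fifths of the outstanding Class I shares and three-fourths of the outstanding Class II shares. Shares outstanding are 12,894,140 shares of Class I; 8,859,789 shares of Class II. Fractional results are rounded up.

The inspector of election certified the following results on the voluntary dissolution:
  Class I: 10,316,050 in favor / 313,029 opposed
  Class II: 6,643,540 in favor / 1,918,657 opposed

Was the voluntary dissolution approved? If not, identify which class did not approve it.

Not approved — the Class II shares did not give the required vote.

Class I: 4/5 of 12894140 = 10315312; 10,315,312 required, 10,316,050 in favor — approved.
Class II: 3/4 of 8859789 = 6644841.75, rounded up to 6644842; 6,644,842 required, 6,643,540 in favor — not approved.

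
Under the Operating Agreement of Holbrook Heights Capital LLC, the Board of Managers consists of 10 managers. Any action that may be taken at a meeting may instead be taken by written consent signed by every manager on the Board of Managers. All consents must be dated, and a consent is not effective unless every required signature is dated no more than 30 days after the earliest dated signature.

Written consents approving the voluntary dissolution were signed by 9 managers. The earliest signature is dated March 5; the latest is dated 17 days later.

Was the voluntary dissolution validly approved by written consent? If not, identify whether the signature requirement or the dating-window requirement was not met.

Not effective — insufficient signatures.

Signatures required: all of 10 — unanimous means all 10, so 10 needed; 9 signed. Insufficient.
Dating window: the latest signature is 17 days after the earliest; the limit is 30 days. Within the window.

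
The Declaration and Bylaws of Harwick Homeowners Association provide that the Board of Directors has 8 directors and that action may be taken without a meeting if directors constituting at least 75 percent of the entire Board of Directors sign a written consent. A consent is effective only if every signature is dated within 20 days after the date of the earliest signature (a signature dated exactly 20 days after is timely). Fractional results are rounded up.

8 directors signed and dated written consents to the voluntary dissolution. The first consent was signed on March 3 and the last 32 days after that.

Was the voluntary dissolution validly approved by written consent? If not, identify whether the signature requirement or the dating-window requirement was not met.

Not effective — dating-window requirement not satisfied.

Signatures required: at least 75 percent of 8 — 3/4 of 8 = 6, so 6 needed; 8 signed. Sufficient.
Dating window: the latest signature is 32 days after the earliest; the limit is 20 days. Outside the window.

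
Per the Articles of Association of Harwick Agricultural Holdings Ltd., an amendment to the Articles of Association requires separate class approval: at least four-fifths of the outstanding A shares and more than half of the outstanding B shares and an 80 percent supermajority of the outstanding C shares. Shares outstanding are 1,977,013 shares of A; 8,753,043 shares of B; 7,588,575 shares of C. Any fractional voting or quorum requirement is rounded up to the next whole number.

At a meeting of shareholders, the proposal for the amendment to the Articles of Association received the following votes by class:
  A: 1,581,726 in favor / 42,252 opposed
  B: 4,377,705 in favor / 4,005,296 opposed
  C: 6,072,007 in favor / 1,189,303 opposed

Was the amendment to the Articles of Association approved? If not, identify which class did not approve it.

A: 4/5 of 1977013 = 1581610.40, rounded up to 1581611; 1,581,611 required, 1,581,726 in favor — approved.
B: a majority of 8753043 is 4376522; 4,376,522 required, 4,377,705 in favor — approved.
C: 4/5 of 7588575 = 6070860; 6,070,860 required, 6,072,007 in favor — approved.

Approved — every class gave the required vote.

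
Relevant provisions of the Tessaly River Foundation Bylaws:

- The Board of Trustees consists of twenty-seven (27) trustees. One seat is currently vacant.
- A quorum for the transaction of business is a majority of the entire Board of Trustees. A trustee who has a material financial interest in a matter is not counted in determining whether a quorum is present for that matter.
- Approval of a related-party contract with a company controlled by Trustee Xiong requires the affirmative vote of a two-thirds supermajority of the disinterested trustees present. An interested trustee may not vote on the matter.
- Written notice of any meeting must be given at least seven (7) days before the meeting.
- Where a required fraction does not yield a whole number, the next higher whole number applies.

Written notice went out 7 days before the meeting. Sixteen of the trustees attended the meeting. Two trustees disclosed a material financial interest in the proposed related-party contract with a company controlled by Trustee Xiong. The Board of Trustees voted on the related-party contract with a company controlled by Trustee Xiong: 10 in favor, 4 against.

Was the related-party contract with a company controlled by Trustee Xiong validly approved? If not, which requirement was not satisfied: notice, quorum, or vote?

Notice: 7 days given; 7 required (7 ≥ 7). Satisfied.
Quorum: 16 present, but the 2 interested trustees do not count, leaving 14. Quorum is 14. Satisfied.
Vote: the related-party contract with a company controlled by Trustee Xiong requires two-thirds of the disinterested trustees present (16 − 2 = 14). 2/3 of 14 = 9.33, rounded up to 10, so 10 affirmative votes are needed; 10 voted in favor. Satisfied.

Valid — all requirements satisfied.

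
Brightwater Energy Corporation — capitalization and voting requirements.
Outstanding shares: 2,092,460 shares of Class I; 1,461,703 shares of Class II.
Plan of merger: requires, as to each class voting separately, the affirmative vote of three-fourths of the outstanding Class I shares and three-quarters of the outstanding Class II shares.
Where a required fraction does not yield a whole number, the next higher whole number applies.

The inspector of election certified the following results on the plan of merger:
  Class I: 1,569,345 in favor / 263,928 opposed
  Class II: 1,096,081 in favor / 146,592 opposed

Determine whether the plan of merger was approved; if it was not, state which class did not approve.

Not approved — the Class II shares did not give the required vote.

Class I: 3/4 of 2092460 = 1569345; 1,569,345 required, 1,569,345 in favor — approved.
Class II: 3/4 of 1461703 = 1096277.25, rounded up to 1096278; 1,096,278 required, 1,096,081 in favor — not approved.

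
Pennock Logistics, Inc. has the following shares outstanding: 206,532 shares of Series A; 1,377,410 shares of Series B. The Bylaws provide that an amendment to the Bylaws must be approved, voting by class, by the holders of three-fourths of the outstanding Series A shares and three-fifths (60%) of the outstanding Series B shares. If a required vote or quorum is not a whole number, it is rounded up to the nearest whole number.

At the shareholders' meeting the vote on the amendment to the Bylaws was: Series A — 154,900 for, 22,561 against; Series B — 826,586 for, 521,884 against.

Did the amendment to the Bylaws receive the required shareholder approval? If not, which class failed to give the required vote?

Series A: 3/4 of 206532 = 154899; 154,899 required, 154,900 in favor — approved.
Series B: 3/5 of 1377410 = 826446; 826,446 required, 826,586 in favor — approved.

Approved — every class gave the required vote.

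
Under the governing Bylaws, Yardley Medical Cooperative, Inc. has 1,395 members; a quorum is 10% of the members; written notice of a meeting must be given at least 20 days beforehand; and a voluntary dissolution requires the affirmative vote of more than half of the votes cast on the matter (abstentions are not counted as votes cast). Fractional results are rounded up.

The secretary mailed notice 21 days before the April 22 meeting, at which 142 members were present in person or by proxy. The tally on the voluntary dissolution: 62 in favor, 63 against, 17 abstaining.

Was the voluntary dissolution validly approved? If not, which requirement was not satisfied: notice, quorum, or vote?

Notice: 21 days given; 20 required. Satisfied.
Quorum: 10% of 1,395 = 139.50, rounded up to 140; 142 present. Satisfied.
Vote: requires a majority of the votes cast (142 − 17 abstaining = 125); a majority of 125 is 63, so 63 needed; 62 in favor. Not satisfied.

Invalid — vote requirement not satisfied.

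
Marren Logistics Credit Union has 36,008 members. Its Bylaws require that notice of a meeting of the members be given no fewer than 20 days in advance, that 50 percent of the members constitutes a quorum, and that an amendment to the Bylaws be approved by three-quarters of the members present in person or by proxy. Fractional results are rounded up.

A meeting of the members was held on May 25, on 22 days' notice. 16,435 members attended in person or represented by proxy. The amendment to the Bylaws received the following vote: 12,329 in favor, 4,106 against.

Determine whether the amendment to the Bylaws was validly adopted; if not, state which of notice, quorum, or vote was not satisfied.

Notice: 22 days given; 20 required. Satisfied.
Quorum: 50% of 36,008 = 18,004; 16,435 present. Not satisfied.
Vote: requires three-fourths of those present (16,435); 3/4 of 16435 = 12326.25, rounded up to 12327, so 12,327 needed; 12,329 in favor. Satisfied.

Invalid — quorum requirement not satisfied.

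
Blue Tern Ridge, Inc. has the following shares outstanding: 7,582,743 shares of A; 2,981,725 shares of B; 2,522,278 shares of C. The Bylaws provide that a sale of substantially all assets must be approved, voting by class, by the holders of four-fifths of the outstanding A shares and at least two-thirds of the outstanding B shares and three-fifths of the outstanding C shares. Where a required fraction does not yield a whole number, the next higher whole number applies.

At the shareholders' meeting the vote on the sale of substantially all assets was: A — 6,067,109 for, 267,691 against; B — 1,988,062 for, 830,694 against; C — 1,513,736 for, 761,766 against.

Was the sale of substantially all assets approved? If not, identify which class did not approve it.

Approved — every class gave the required vote.

A: 4/5 of 7582743 = 6066194.40, rounded up to 6066195; 6,066,195 required, 6,067,109 in favor — approved.
B: 2/3 of 2981725 = 1987816.67, rounded up to 1987817; 1,987,817 required, 1,988,062 in favor — approved.
C: 3/5 of 2522278 = 1513366.80, rounded up to 1513367; 1,513,367 required, 1,513,736 in favor — approved.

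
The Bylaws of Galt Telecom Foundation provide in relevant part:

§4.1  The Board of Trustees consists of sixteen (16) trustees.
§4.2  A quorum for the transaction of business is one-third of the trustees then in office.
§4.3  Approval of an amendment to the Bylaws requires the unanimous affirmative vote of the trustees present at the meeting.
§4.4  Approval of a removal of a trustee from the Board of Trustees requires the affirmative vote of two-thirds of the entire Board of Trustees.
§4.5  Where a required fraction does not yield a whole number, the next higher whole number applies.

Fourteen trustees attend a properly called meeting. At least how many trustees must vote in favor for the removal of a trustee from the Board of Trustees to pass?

The removal of a trustee from the Board of Trustees requires two-thirds of the entire Board of Trustees (16).
2/3 of 16 = 10.67, rounded up to 11.

11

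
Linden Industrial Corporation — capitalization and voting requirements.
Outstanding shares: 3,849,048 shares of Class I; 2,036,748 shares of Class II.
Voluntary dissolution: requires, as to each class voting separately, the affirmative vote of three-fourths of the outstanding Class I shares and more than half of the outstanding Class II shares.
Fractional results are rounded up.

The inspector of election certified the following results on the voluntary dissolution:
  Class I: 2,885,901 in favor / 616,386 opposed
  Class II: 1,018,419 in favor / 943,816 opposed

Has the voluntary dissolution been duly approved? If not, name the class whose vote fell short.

Class I: 3/4 of 3849048 = 2886786; 2,886,786 required, 2,885,901 in favor — not approved.
Class II: a majority of 2036748 is 1018375; 1,018,375 required, 1,018,419 in favor — approved.

Not approved — the Class I shares did not give the required vote.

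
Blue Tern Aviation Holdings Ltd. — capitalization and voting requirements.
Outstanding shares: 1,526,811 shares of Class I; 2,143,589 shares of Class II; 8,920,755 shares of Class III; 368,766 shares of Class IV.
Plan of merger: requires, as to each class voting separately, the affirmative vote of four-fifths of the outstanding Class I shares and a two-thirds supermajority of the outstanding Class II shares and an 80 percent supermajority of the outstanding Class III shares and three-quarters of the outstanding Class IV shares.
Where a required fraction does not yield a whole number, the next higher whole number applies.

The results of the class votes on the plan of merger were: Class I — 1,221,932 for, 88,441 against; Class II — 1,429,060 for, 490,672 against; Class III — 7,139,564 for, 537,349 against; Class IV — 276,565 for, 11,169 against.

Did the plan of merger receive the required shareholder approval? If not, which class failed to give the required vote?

Class I: 4/5 of 1526811 = 1221448.80, rounded up to 1221449; 1,221,449 required, 1,221,932 in favor — approved.
Class II: 2/3 of 2143589 = 1429059.33, rounded up to 1429060; 1,429,060 required, 1,429,060 in favor — approved.
Class III: 4/5 of 8920755 = 7136604; 7,136,604 required, 7,139,564 in favor — approved.
Class IV: 3/4 of 368766 = 276574.50, rounded up to 276575; 276,575 required, 276,565 in favor — not approved.

Not approved — the Class IV shares did not give the required vote.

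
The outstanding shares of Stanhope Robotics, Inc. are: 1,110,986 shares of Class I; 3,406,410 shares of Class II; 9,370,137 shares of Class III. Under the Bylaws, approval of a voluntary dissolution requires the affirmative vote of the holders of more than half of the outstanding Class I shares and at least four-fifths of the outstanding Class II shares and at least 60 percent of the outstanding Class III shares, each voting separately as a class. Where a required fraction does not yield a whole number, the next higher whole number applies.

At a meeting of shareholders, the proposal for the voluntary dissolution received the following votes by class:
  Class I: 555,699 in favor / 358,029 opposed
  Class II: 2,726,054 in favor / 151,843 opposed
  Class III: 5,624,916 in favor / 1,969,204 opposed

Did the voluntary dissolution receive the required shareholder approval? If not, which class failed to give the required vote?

Approved — every class gave the required vote.

Class I: a majority of 1110986 is 555494; 555,494 required, 555,699 in favor — approved.
Class II: 4/5 of 3406410 = 2725128; 2,725,128 required, 2,726,054 in favor — approved.
Class III: 3/5 of 9370137 = 5622082.20, rounded up to 5622083; 5,622,083 required, 5,624,916 in favor — approved.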